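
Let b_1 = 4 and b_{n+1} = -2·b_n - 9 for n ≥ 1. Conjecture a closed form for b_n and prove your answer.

Computing the first terms: b_1 = 4, b_2 = -17, b_3 = 25. This suggests b_n = 7(-2)^(n - 1) - 3.
Base case (n = 1): the formula gives 4 = 4 = b_1.
Suppose the result is true for n = j, so b_j = 7(-2)^(j - 1) - 3.
Then b_{j+1} = -2·b_j - 9 = -2·(7(-2)^(j - 1) - 3) - 9 = 7(-2)^j - 3 = 7(-2)^((j+1) - 1) - 3,
which is the claimed formula at n = j+1.
By induction, the statement is established for all n ≥ 1.

b_n = 7(-2)^(n - 1) - 3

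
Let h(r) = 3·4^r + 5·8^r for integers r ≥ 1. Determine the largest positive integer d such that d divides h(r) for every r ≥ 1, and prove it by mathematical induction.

d = 4

Computing the first values: h(1) = 52 and h(2) = 368; gcd(52, 368) = 4, so d ≤ 4.
We prove 4 | 3·4^r + 5·8^r for all r ≥ 1 by induction on r.
For the base case r = 1: h(1) = 52 = 4·(13), so 4 | h(1).
Inductive step: assume the claim holds for r = j, i.e. 4 | h(j). Then
h(j+1) − 8·h(j) = (3·4^(j+1) + 5·8^(j+1)) − 8·(3·4^j + 5·8^j) = (3)·4^j·(4 − 8) = (-12)·4^j. Since 4 | h(j) by the inductive hypothesis, 4 | 8·h(j); and 4 | -12 since -12 = 4·-3. Therefore 4 | h(j+1).
By the principle of mathematical induction, the result holds for all r ≥ 1.
Therefore the largest such d is 4.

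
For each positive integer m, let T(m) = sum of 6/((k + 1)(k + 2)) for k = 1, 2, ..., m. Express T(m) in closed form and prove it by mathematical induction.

T(m) = 3m/(m + 2)

We claim T(m) = 3m/(m + 2) for all m ≥ 1.
Base case (m = 1): T(1) = 1, and the closed form gives 1. They agree.
Suppose the result is true for m = k, so T(k) = 3k/(k + 2).
Then T(k+1) = T(k) + (6/((k + 2)(k + 3))) = (3k/(k + 2)) + (6/((k + 2)(k + 3))).
Simplifying, T(k+1) = 3(k + 1)/(k + 3) = 3(k+1)/((k+1) + 2),
which is the closed form with m = k+1.
By induction, the statement is established for all m ≥ 1.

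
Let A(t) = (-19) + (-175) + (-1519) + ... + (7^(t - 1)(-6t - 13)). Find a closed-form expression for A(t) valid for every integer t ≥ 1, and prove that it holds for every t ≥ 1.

A(t) = -7^t(t + 2) + 2

We claim A(t) = -7^t(t + 2) + 2 for all t ≥ 1.
When t = 1: A(1) = -19, and the closed form gives -19. They agree.
Inductive step: suppose the statement holds for some r ≥ 1, so A(r) = -7^r(r + 2) + 2.
Then A(r+1) = A(r) + (7^r(-6r - 19)) = (-7^r(r + 2) + 2) + (7^r(-6r - 19)).
Simplifying, A(r+1) = -7·7^r·r - 21·7^r + 2 = -7^(r+1)((r+1) + 2) + 2,
which is the closed form with t = r+1.
By induction, the statement is established for all t ≥ 1.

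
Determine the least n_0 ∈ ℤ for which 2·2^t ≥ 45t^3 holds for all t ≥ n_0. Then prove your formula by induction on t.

At t = 16: 131072 < 184320, so the inequality fails and n_0 ≥ 17. We prove 2·2^t ≥ 45t^3 for all t ≥ 17.
For the base case t = 17: 2·2^t = 262144 and 45t^3 = 221085, so 262144 ≥ 221085.
Suppose the result is true for t = m, so 2·2^m ≥ 45m^3.
Then 2·2^(m + 1) = 2·(2·2^m) ≥ 2·(45m^3).
Also, for m ≥ 17 we have 2·(45m^3) ≥ 45(m+1)^3, since 2 ≥ (1 + 1/m)^3 for all m ≥ 17.
Combining, 2·2^(m + 1) ≥ 45(m+1)^3.
Hence, by induction on t, the claim holds for every t ≥ 17.
Hence the smallest such n_0 is 17.

n_0 = 17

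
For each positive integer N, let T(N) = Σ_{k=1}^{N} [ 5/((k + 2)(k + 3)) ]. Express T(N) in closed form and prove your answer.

We claim T(N) = 5N/(3(N + 3)) for all N ≥ 1.
Base step (N = 1): T(1) = 5/12, and the closed form gives 5/12. They agree.
Suppose the result is true for N = k, so T(k) = 5k/(3(k + 3)).
Then T(k+1) = T(k) + (5/((k + 3)(k + 4))) = (5k/(3(k + 3))) + (5/((k + 3)(k + 4))).
Simplifying, T(k+1) = 5(k + 1)/(3(k + 4)) = 5(k+1)/(3((k+1) + 3)),
which is the closed form with N = k+1.
Hence, by induction on N, the claim holds for every N ≥ 1.

T(N) = 5N/(3(N + 3))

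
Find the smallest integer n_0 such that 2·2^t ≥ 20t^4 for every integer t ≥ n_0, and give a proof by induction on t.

At t = 20: 2097152 < 3200000, so the inequality fails and n_0 ≥ 21. We prove 2·2^t ≥ 20t^4 for all t ≥ 21.
For the base case t = 21: 2·2^t = 4194304 and 20t^4 = 3889620, so 4194304 ≥ 3889620.
Inductive step: suppose the statement holds for some m ≥ 21, so 2·2^m ≥ 20m^4.
Then 2·2^(m + 1) = 2·(2·2^m) ≥ 2·(20m^4).
Also, for m ≥ 21 we have 2·(20m^4) ≥ 20(m+1)^4, since 2 ≥ (1 + 1/m)^4 for all m ≥ 21.
Combining, 2·2^(m + 1) ≥ 20(m+1)^4.
By induction, the statement is established for all t ≥ 21.
Hence the smallest such n_0 is 21.

n_0 = 21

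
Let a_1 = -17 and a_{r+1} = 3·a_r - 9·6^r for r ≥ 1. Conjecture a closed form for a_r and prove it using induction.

a_r = 3^(r - 1) - 3·6^r

Computing the first terms: a_1 = -17, a_2 = -105, a_3 = -639. This suggests a_r = 3^(r - 1) - 3·6^r.
Base step (r = 1): the formula gives -17 = -17 = a_1.
Inductive step: suppose the statement holds for some m ≥ 1, so a_m = 3^(m - 1) - 3·6^m.
Then a_{m+1} = 3·a_m - 9·6^m = 3·(3^(m - 1) - 3·6^m) - 9·6^m = 3^m - 3·6^(m + 1) = 3^((m+1) - 1) - 3·6^(m+1),
which is the claimed formula at r = m+1.
Hence, by induction on r, the claim holds for every r ≥ 1.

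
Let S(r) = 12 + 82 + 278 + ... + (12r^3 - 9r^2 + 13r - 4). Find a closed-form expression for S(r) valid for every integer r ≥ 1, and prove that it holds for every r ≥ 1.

S(r) = r(3r^3 + 3r^2 + 5r + 1)

We claim S(r) = r(3r^3 + 3r^2 + 5r + 1) for all r ≥ 1.
When r = 1: S(1) = 12, and the closed form gives 12. They agree.
Inductive step: suppose the statement holds for some i ≥ 1, so S(i) = i(3i^3 + 3i^2 + 5i + 1).
Then S(i+1) = S(i) + (12i^3 + 27i^2 + 31i + 12) = (i(3i^3 + 3i^2 + 5i + 1)) + (12i^3 + 27i^2 + 31i + 12).
Simplifying, S(i+1) = (i + 1)(3i^3 + 12i^2 + 20i + 12) = (i+1)(3(i+1)^3 + 3(i+1)^2 + 5(i+1) + 1),
which is the closed form with r = i+1.
By the principle of mathematical induction, the result holds for all r ≥ 1.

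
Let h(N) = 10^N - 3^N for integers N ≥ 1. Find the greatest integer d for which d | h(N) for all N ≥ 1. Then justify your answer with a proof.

d = 7

Computing the first values: h(1) = 7 and h(2) = 91; gcd(7, 91) = 7, so d ≤ 7.
We prove 7 | 10^N - 3^N for all N ≥ 1 by induction on N.
Base case (N = 1): h(1) = 7 = 7·(1), so 7 | h(1).
Inductive step: suppose the statement holds for some p ≥ 1, i.e. 7 | h(p). Then
10^{p+1} − 3^{p+1} = 10·10^p − 3·3^p = 10·(10^p − 3^p) + (7)·3^p. The first term is divisible by 7 by the inductive hypothesis, and the second term (7)·3^p is divisible by 7 since 7 | 7. Hence 7 | h(p+1).
By the principle of mathematical induction, the result holds for all N ≥ 1.
Therefore the largest such d is 7.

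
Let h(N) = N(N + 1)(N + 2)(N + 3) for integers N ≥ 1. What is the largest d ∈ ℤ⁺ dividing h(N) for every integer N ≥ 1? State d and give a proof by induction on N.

d = 24

Computing the first values: h(1) = 24 and h(2) = 120; gcd(24, 120) = 24, so d ≤ 24.
We prove 24 | N(N + 1)(N + 2)(N + 3) for all N ≥ 1 by induction on N.
For the base case N = 1: h(1) = 24 = 24·(1), so 24 | h(1).
Suppose the result is true for N = r, i.e. 24 | h(r). Then
h(r+1) − h(r) = (r+1)·(r+2)·(r+3)·(r+4) − r·(r+1)·(r+2)·(r+3) = (r+1)·(r+2)·(r+3)·[(r+4) − r] = 4·(r+1)·(r+2)·(r+3). The product of 3 consecutive integers is divisible by (3)! = 6, so h(r+1) − h(r) is divisible by 4·6 = 24. By the inductive hypothesis 24 | h(r), hence 24 | h(r+1).
By induction, the statement is established for all N ≥ 1.
Therefore the largest such d is 24.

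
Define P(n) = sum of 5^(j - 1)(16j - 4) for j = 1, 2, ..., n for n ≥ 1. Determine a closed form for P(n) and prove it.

We claim P(n) = 2·5^n(2n - 1) + 2 for all n ≥ 1.
Base case (n = 1): P(1) = 12, and the closed form gives 12. They agree.
Inductive step: suppose the statement holds for some j ≥ 1, so P(j) = 2·5^j(2j - 1) + 2.
Then P(j+1) = P(j) + (5^j(16j + 12)) = (2·5^j(2j - 1) + 2) + (5^j(16j + 12)).
Simplifying, P(j+1) = 20·5^j·j + 10·5^j + 2 = 2·5^(j+1)(2(j+1) - 1) + 2,
which is the closed form with n = j+1.
Hence, by induction on n, the claim holds for every n ≥ 1.

P(n) = 2·5^n(2n - 1) + 2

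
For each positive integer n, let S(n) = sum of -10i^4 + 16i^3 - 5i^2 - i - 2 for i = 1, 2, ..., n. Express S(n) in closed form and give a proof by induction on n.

S(n) = -n(2n^4 + n^3 - 3n^2 - n + 3)

We claim S(n) = -n(2n^4 + n^3 - 3n^2 - n + 3) for all n ≥ 1.
Base case (n = 1): S(1) = -2, and the closed form gives -2. They agree.
For the inductive step, assume it holds for an arbitrary i ≥ 1, so S(i) = i(-2i^4 - i^3 + 3i^2 + i - 3).
Then S(i+1) = S(i) + (-10i^4 - 24i^3 - 17i^2 - 3i - 2) = (i(-2i^4 - i^3 + 3i^2 + i - 3)) + (-10i^4 - 24i^3 - 17i^2 - 3i - 2).
Simplifying, S(i+1) = -(i + 1)(2i^4 + 9i^3 + 12i^2 + 4i + 2) = -(i+1)(2(i+1)^4 + (i+1)^3 - 3(i+1)^2 - (i+1) + 3),
which is the closed form with n = i+1.
By the principle of mathematical induction, the result holds for all n ≥ 1.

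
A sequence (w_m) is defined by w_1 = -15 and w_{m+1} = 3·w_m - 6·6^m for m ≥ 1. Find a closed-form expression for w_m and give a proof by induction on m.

Computing the first terms: w_1 = -15, w_2 = -81, w_3 = -459. This suggests w_m = -3^m - 2·6^m.
Base case (m = 1): the formula gives -15 = -15 = w_1.
Inductive step: suppose the statement holds for some k ≥ 1, so w_k = -3^k - 2·6^k.
Then w_{k+1} = 3·w_k - 6·6^k = 3·(-3^k - 2·6^k) - 6·6^k = -3^(k + 1) - 2·6^(k + 1),
which is the claimed formula at m = k+1.
This completes the induction.

w_m = -3^m - 2·6^m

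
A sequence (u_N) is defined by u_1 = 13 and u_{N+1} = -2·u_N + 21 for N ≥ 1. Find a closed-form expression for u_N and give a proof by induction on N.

Computing the first terms: u_1 = 13, u_2 = -5, u_3 = 31. This suggests u_N = -3(-2)^N + 7.
For the base case N = 1: the formula gives 13 = 13 = u_1.
Suppose the result is true for N = j, so u_j = -3(-2)^j + 7.
Then u_{j+1} = -2·u_j + 21 = -2·(-3(-2)^j + 7) + 21 = -3(-2)^(j + 1) + 7,
which is the claimed formula at N = j+1.
This completes the induction.

u_N = -3(-2)^N + 7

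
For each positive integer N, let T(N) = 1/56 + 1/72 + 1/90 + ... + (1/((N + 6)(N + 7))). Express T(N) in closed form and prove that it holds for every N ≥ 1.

We claim T(N) = N/(7(N + 7)) for all N ≥ 1.
Base case (N = 1): T(1) = 1/56, and the closed form gives 1/56. They agree.
Inductive step: suppose the statement holds for some m ≥ 1, so T(m) = m/(7(m + 7)).
Then T(m+1) = T(m) + (1/((m + 7)(m + 8))) = (m/(7(m + 7))) + (1/((m + 7)(m + 8))).
Simplifying, T(m+1) = (m + 1)/(7(m + 8)) = (m+1)/(7((m+1) + 7)),
which is the closed form with N = m+1.
This completes the induction.

T(N) = N/(7(N + 7))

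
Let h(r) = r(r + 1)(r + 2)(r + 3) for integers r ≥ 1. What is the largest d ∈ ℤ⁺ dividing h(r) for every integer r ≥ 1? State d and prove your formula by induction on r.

d = 24

Computing the first values: h(1) = 24 and h(2) = 120; gcd(24, 120) = 24, so d ≤ 24.
We prove 24 | r(r + 1)(r + 2)(r + 3) for all r ≥ 1 by induction on r.
Base case (r = 1): h(1) = 24 = 24·(1), so 24 | h(1).
For the inductive step, assume it holds for an arbitrary p ≥ 1, i.e. 24 | h(p). Then
h(p+1) − h(p) = (p+1)·(p+2)·(p+3)·(p+4) − p·(p+1)·(p+2)·(p+3) = (p+1)·(p+2)·(p+3)·[(p+4) − p] = 4·(p+1)·(p+2)·(p+3). The product of 3 consecutive integers is divisible by (3)! = 6, so h(p+1) − h(p) is divisible by 4·6 = 24. By the inductive hypothesis 24 | h(p), hence 24 | h(p+1).
By induction, the statement is established for all r ≥ 1.
Therefore the largest such d is 24.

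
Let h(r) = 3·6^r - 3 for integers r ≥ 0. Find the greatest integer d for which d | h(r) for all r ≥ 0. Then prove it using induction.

d = 15

Computing the first values: h(0) = 0 and h(1) = 15; gcd(0, 15) = 15, so d ≤ 15.
We prove 15 | 3·6^r - 3 for all r ≥ 0 by induction on r.
Base case (r = 0): h(0) = 0 = 15·(0), so 15 | h(0).
Suppose the result is true for r = k, i.e. 15 | h(k). Then
h(k+1) = 3·6^(k+1) - 3 = 6·(3·6^k - 3) + 15 = 6·h(k) + 15. The first term is divisible by 15 by the inductive hypothesis, and 15 is divisible by 15. Hence 15 | h(k+1).
Hence, by induction on r, the claim holds for every r ≥ 0.
Therefore the largest such d is 15.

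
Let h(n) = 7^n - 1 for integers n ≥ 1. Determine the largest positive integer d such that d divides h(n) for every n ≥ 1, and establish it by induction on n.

d = 6

Computing the first values: h(1) = 6 and h(2) = 48; gcd(6, 48) = 6, so d ≤ 6.
We prove 6 | 7^n - 1 for all n ≥ 1 by induction on n.
When n = 1: h(1) = 6 = 6·(1), so 6 | h(1).
Inductive step: assume the claim holds for n = p, i.e. 6 | h(p). Then
7^{p+1} − 1^{p+1} = 7·7^p − 1·1^p = 7·(7^p − 1^p) + (6)·1^p. The first term is divisible by 6 by the inductive hypothesis, and the second term (6)·1^p is divisible by 6 since 6 | 6. Hence 6 | h(p+1).
This completes the induction.
Therefore the largest such d is 6.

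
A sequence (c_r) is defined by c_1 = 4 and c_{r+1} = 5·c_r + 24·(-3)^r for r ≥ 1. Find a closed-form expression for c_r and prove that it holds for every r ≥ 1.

c_r = (-3)^(r + 1) - 5^r

Computing the first terms: c_1 = 4, c_2 = -52, c_3 = -44. This suggests c_r = (-3)^(r + 1) - 5^r.
For the base case r = 1: the formula gives 4 = 4 = c_1.
Suppose the result is true for r = p, so c_p = (-3)^(p + 1) - 5^p.
Then c_{p+1} = 5·c_p + 24·(-3)^p = 5·((-3)^(p + 1) - 5^p) + 24·(-3)^p = (-3)^(p + 2) - 5^(p + 1) = (-3)^((p+1) + 1) - 5^(p+1),
which is the claimed formula at r = p+1.
By induction, the statement is established for all r ≥ 1.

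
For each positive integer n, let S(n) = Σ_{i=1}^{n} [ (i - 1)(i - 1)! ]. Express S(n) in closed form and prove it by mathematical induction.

We claim S(n) = n! - 1 for all n ≥ 1.
For the base case n = 1: S(1) = 0, and the closed form gives 0. They agree.
Inductive step: suppose the statement holds for some i ≥ 1, so S(i) = i! - 1.
Then S(i+1) = S(i) + (i·i!) = (i! - 1) + (i·i!).
Simplifying, S(i+1) = (i+1)! - 1,
which is the closed form with n = i+1.
Hence, by induction on n, the claim holds for every n ≥ 1.

S(n) = n! - 1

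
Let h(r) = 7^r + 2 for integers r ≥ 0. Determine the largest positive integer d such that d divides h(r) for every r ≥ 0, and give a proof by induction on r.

d = 3

Computing the first values: h(0) = 3 and h(1) = 9; gcd(3, 9) = 3, so d ≤ 3.
We prove 3 | 7^r + 2 for all r ≥ 0 by induction on r.
For the base case r = 0: h(0) = 3 = 3·(1), so 3 | h(0).
Suppose the result is true for r = p, i.e. 3 | h(p). Then
h(p+1) = 7^(p+1) + 2 = 7·(7^p + 2) - 12 = 7·h(p) - 12. The first term is divisible by 3 by the inductive hypothesis, and -12 is divisible by 3. Hence 3 | h(p+1).
Hence, by induction on r, the claim holds for every r ≥ 0.
Therefore the largest such d is 3.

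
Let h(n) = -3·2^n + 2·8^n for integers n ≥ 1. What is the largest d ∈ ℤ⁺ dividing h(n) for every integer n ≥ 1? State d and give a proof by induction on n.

Computing the first values: h(1) = 10 and h(2) = 116; gcd(10, 116) = 2, so d ≤ 2.
We prove 2 | -3·2^n + 2·8^n for all n ≥ 1 by induction on n.
For the base case n = 1: h(1) = 10 = 2·(5), so 2 | h(1).
Suppose the result is true for n = j, i.e. 2 | h(j). Then
h(j+1) − 8·h(j) = (-3·2^(j+1) + 2·8^(j+1)) − 8·(-3·2^j + 2·8^j) = (-3)·2^j·(2 − 8) = (18)·2^j. Since 2 | h(j) by the inductive hypothesis, 2 | 8·h(j); and 2 | 18 since 18 = 2·9. Therefore 2 | h(j+1).
By induction, the statement is established for all n ≥ 1.
Therefore the largest such d is 2.

d = 2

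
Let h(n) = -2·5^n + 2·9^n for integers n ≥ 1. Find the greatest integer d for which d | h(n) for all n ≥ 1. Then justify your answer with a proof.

Computing the first values: h(1) = 8 and h(2) = 112; gcd(8, 112) = 8, so d ≤ 8.
We prove 8 | -2·5^n + 2·9^n for all n ≥ 1 by induction on n.
Base step (n = 1): h(1) = 8 = 8·(1), so 8 | h(1).
Inductive step: suppose the statement holds for some k ≥ 1, i.e. 8 | h(k). Then
h(k+1) − 9·h(k) = (-2·5^(k+1) + 2·9^(k+1)) − 9·(-2·5^k + 2·9^k) = (-2)·5^k·(5 − 9) = (8)·5^k. Since 8 | h(k) by the inductive hypothesis, 8 | 9·h(k); and 8 | 8 since 8 = 8·1. Therefore 8 | h(k+1).
This completes the induction.
Therefore the largest such d is 8.

d = 8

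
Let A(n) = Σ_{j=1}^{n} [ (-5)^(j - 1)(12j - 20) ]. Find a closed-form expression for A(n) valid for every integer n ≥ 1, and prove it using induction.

A(n) = (-5)^n(-2n + 3) - 3

We claim A(n) = (-5)^n(-2n + 3) - 3 for all n ≥ 1.
Base step (n = 1): A(1) = -8, and the closed form gives -8. They agree.
For the inductive step, assume it holds for an arbitrary j ≥ 1, so A(j) = (-5)^j(-2j + 3) - 3.
Then A(j+1) = A(j) + ((-5)^j(12j - 8)) = ((-5)^j(-2j + 3) - 3) + ((-5)^j(12j - 8)).
Simplifying, A(j+1) = 10(-5)^j·j - 5(-5)^j - 3 = (-5)^(j+1)(-2(j+1) + 3) - 3,
which is the closed form with n = j+1.
This completes the induction.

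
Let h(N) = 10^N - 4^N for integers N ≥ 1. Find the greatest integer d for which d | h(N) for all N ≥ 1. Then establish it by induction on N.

Computing the first values: h(1) = 6 and h(2) = 84; gcd(6, 84) = 6, so d ≤ 6.
We prove 6 | 10^N - 4^N for all N ≥ 1 by induction on N.
Base step (N = 1): h(1) = 6 = 6·(1), so 6 | h(1).
Inductive step: suppose the statement holds for some k ≥ 1, i.e. 6 | h(k). Then
10^{k+1} − 4^{k+1} = 10·10^k − 4·4^k = 10·(10^k − 4^k) + (6)·4^k. The first term is divisible by 6 by the inductive hypothesis, and the second term (6)·4^k is divisible by 6 since 6 | 6. Hence 6 | h(k+1).
By the principle of mathematical induction, the result holds for all N ≥ 1.
Therefore the largest such d is 6.

d = 6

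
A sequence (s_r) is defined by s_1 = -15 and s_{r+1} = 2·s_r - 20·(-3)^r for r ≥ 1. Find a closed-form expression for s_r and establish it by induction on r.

Computing the first terms: s_1 = -15, s_2 = 30, s_3 = -120. This suggests s_r = 4(-3)^r - 3·2^(r - 1).
Base case (r = 1): the formula gives -15 = -15 = s_1.
Inductive step: assume the claim holds for r = i, so s_i = 4(-3)^i - 3·2^(i - 1).
Then s_{i+1} = 2·s_i - 20·(-3)^i = 2·(4(-3)^i - 3·2^(i - 1)) - 20·(-3)^i = 4(-3)^(i + 1) - 3·2^i = 4(-3)^(i+1) - 3·2^((i+1) - 1),
which is the claimed formula at r = i+1.
Hence, by induction on r, the claim holds for every r ≥ 1.

s_r = 4(-3)^r - 3·2^(r - 1)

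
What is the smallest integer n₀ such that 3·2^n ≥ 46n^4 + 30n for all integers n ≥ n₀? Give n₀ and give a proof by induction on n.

n₀ = 22

At n = 21: 6291456 < 8946756, so the inequality fails and n₀ ≥ 22. We prove 3·2^n ≥ 46n^4 + 30n for all n ≥ 22.
Base step (n = 22): 3·2^n = 12582912 and 46n^4 + 30n = 10776436, so 12582912 ≥ 10776436.
Inductive step: suppose the statement holds for some r ≥ 22, so 3·2^r ≥ 46r^4 + 30r.
Then 3·2^(r + 1) = 2·(3·2^r) ≥ 2·(46r^4 + 30r).
Also, for r ≥ 22 we have 2·(46r^4 + 30r) ≥ 46(r+1)^4 + 30(r+1), since 2·(46r^4 + 30r) − (46(r+1)^4 + 30(r+1)) = 46r^4 - 184r^3 - 276r^2 - 154r - 76, which is nonnegative for all r ≥ 22.
Combining, 3·2^(r + 1) ≥ 46(r+1)^4 + 30(r+1).
By the principle of mathematical induction, the result holds for all n ≥ 22.
Hence the smallest such n₀ is 22.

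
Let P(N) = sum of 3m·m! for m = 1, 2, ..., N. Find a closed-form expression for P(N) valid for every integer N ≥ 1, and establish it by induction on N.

We claim P(N) = 3(N + 1)! - 3 for all N ≥ 1.
Base step (N = 1): P(1) = 3, and the closed form gives 3. They agree.
Inductive step: suppose the statement holds for some m ≥ 1, so P(m) = 3(m + 1)! - 3.
Then P(m+1) = P(m) + (3(m + 1)(m + 1)!) = (3(m + 1)! - 3) + (3(m + 1)(m + 1)!).
Simplifying, P(m+1) = 3((m+1) + 1)! - 3,
which is the closed form with N = m+1.
By the principle of mathematical induction, the result holds for all N ≥ 1.

P(N) = 3(N + 1)! - 3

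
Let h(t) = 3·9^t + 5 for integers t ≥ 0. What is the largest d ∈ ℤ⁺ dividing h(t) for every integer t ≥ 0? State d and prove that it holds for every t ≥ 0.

Computing the first values: h(0) = 8 and h(1) = 32; gcd(8, 32) = 8, so d ≤ 8.
We prove 8 | 3·9^t + 5 for all t ≥ 0 by induction on t.
For the base case t = 0: h(0) = 8 = 8·(1), so 8 | h(0).
For the inductive step, assume it holds for an arbitrary i ≥ 0, i.e. 8 | h(i). Then
h(i+1) = 3·9^(i+1) + 5 = 9·(3·9^i + 5) - 40 = 9·h(i) - 40. The first term is divisible by 8 by the inductive hypothesis, and -40 is divisible by 8. Hence 8 | h(i+1).
Hence, by induction on t, the claim holds for every t ≥ 0.
Therefore the largest such d is 8.

d = 8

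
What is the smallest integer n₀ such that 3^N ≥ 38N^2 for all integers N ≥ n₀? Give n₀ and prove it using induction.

n₀ = 7

At N = 6: 729 < 1368, so the inequality fails and n₀ ≥ 7. We prove 3^N ≥ 38N^2 for all N ≥ 7.
Base step (N = 7): 3^N = 2187 and 38N^2 = 1862, so 2187 ≥ 1862.
Inductive step: suppose the statement holds for some k ≥ 7, so 3^k ≥ 38k^2.
Then 3^(k + 1) = 3·(3^k) ≥ 3·(38k^2).
Also, for k ≥ 7 we have 3·(38k^2) ≥ 38(k+1)^2, since 3 ≥ (1 + 1/k)^2 for all k ≥ 7.
Combining, 3^(k + 1) ≥ 38(k+1)^2.
By the principle of mathematical induction, the result holds for all N ≥ 7.
Hence the smallest such n₀ is 7.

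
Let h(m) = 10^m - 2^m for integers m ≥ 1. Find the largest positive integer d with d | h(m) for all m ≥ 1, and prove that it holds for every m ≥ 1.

Computing the first values: h(1) = 8 and h(2) = 96; gcd(8, 96) = 8, so d ≤ 8.
We prove 8 | 10^m - 2^m for all m ≥ 1 by induction on m.
Base case (m = 1): h(1) = 8 = 8·(1), so 8 | h(1).
Inductive step: suppose the statement holds for some k ≥ 1, i.e. 8 | h(k). Then
10^{k+1} − 2^{k+1} = 10·10^k − 2·2^k = 10·(10^k − 2^k) + (8)·2^k. The first term is divisible by 8 by the inductive hypothesis, and the second term (8)·2^k is divisible by 8 since 8 | 8. Hence 8 | h(k+1).
This completes the induction.
Therefore the largest such d is 8.

d = 8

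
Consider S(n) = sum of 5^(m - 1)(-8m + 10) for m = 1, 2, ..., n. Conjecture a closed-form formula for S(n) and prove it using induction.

S(n) = 5^n(-2n + 3) - 3

We claim S(n) = 5^n(-2n + 3) - 3 for all n ≥ 1.
When n = 1: S(1) = 2, and the closed form gives 2. They agree.
For the inductive step, assume it holds for an arbitrary m ≥ 1, so S(m) = 5^m(-2m + 3) - 3.
Then S(m+1) = S(m) + (5^m(-8m + 2)) = (5^m(-2m + 3) - 3) + (5^m(-8m + 2)).
Simplifying, S(m+1) = -10·5^m·m + 5·5^m - 3 = 5^(m+1)(-2(m+1) + 3) - 3,
which is the closed form with n = m+1.
By the principle of mathematical induction, the result holds for all n ≥ 1.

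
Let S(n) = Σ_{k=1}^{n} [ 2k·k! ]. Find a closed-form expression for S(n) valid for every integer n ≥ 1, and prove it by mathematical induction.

We claim S(n) = 2(n + 1)! - 2 for all n ≥ 1.
For the base case n = 1: S(1) = 2, and the closed form gives 2. They agree.
Inductive step: suppose the statement holds for some k ≥ 1, so S(k) = 2(k + 1)! - 2.
Then S(k+1) = S(k) + (2(k + 1)(k + 1)!) = (2(k + 1)! - 2) + (2(k + 1)(k + 1)!).
Simplifying, S(k+1) = 2((k+1) + 1)! - 2,
which is the closed form with n = k+1.
By the principle of mathematical induction, the result holds for all n ≥ 1.

S(n) = 2(n + 1)! - 2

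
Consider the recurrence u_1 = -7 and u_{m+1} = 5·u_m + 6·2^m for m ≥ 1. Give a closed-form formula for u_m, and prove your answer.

Computing the first terms: u_1 = -7, u_2 = -23, u_3 = -91. This suggests u_m = -2^(m + 1) - 3·5^(m - 1).
For the base case m = 1: the formula gives -7 = -7 = u_1.
For the inductive step, assume it holds for an arbitrary k ≥ 1, so u_k = -2^(k + 1) - 3·5^(k - 1).
Then u_{k+1} = 5·u_k + 6·2^k = 5·(-2^(k + 1) - 3·5^(k - 1)) + 6·2^k = -2^(k + 2) - 3·5^k = -2^((k+1) + 1) - 3·5^((k+1) - 1),
which is the claimed formula at m = k+1.
By the principle of mathematical induction, the result holds for all m ≥ 1.

u_m = -2^(m + 1) - 3·5^(m - 1)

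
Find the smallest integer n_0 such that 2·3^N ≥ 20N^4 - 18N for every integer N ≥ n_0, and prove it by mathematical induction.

At N = 10: 118098 < 199820, so the inequality fails and n_0 ≥ 11. We prove 2·3^N ≥ 20N^4 - 18N for all N ≥ 11.
For the base case N = 11: 2·3^N = 354294 and 20N^4 - 18N = 292622, so 354294 ≥ 292622.
Inductive step: assume the claim holds for N = j, so 2·3^j ≥ 20j^4 - 18j.
Then 2·3^(j + 1) = 3·(2·3^j) ≥ 3·(20j^4 - 18j).
Also, for j ≥ 11 we have 3·(20j^4 - 18j) ≥ 20(j+1)^4 - 18(j+1), since 3·(20j^4 - 18j) − (20(j+1)^4 - 18(j+1)) = 40j^4 - 80j^3 - 120j^2 - 116j - 2, which is nonnegative for all j ≥ 11.
Combining, 2·3^(j + 1) ≥ 20(j+1)^4 - 18(j+1).
By the principle of mathematical induction, the result holds for all N ≥ 11.
Hence the smallest such n_0 is 11.

n_0 = 11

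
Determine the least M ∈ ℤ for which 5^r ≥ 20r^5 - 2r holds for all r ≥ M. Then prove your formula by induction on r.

At r = 8: 390625 < 655344, so the inequality fails and M ≥ 9. We prove 5^r ≥ 20r^5 - 2r for all r ≥ 9.
Base case (r = 9): 5^r = 1953125 and 20r^5 - 2r = 1180962, so 1953125 ≥ 1180962.
Suppose the result is true for r = j, so 5^j ≥ 20j^5 - 2j.
Then 5^(j + 1) = 5·(5^j) ≥ 5·(20j^5 - 2j).
Also, for j ≥ 9 we have 5·(20j^5 - 2j) ≥ 20(j+1)^5 - 2(j+1), since 5·(20j^5 - 2j) − (20(j+1)^5 - 2(j+1)) = 80j^5 - 100j^4 - 200j^3 - 200j^2 - 108j - 18, which is nonnegative for all j ≥ 9.
Combining, 5^(j + 1) ≥ 20(j+1)^5 - 2(j+1).
By the principle of mathematical induction, the result holds for all r ≥ 9.
Hence the smallest such M is 9.

M = 9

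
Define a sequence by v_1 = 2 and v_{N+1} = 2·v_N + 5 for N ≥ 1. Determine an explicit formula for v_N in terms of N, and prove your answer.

v_N = 7·2^(N - 1) - 5

Computing the first terms: v_1 = 2, v_2 = 9, v_3 = 23. This suggests v_N = 7·2^(N - 1) - 5.
Base step (N = 1): the formula gives 2 = 2 = v_1.
Inductive step: suppose the statement holds for some m ≥ 1, so v_m = 7·2^(m - 1) - 5.
Then v_{m+1} = 2·v_m + 5 = 2·(7·2^(m - 1) - 5) + 5 = 7·2^m - 5 = 7·2^((m+1) - 1) - 5,
which is the claimed formula at N = m+1.
This completes the induction.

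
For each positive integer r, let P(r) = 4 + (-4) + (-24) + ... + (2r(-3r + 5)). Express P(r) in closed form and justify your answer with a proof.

We claim P(r) = -2r(r - 2)(r + 1) for all r ≥ 1.
For the base case r = 1: P(1) = 4, and the closed form gives 4. They agree.
Inductive step: assume the claim holds for r = p, so P(p) = 2p(-p^2 + p + 2).
Then P(p+1) = P(p) + (-6p^2 - 2p + 4) = (2p(-p^2 + p + 2)) + (-6p^2 - 2p + 4).
Simplifying, P(p+1) = -2(p - 1)(p + 1)(p + 2) = -2(p+1)((p+1) - 2)((p+1) + 1),
which is the closed form with r = p+1.
By induction, the statement is established for all r ≥ 1.

P(r) = -2r(r - 2)(r + 1)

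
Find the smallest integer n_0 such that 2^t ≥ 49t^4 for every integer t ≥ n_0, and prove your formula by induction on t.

n_0 = 24

At t = 23: 8388608 < 13712209, so the inequality fails and n_0 ≥ 24. We prove 2^t ≥ 49t^4 for all t ≥ 24.
Base step (t = 24): 2^t = 16777216 and 49t^4 = 16257024, so 16777216 ≥ 16257024.
Inductive step: suppose the statement holds for some i ≥ 24, so 2^i ≥ 49i^4.
Then 2^(i + 1) = 2·(2^i) ≥ 2·(49i^4).
Also, for i ≥ 24 we have 2·(49i^4) ≥ 49(i+1)^4, since 2 ≥ (1 + 1/i)^4 for all i ≥ 24.
Combining, 2^(i + 1) ≥ 49(i+1)^4.
Hence, by induction on t, the claim holds for every t ≥ 24.
Hence the smallest such n_0 is 24.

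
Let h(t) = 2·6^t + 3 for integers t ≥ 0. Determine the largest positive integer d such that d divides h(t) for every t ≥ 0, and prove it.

d = 5

Computing the first values: h(0) = 5 and h(1) = 15; gcd(5, 15) = 5, so d ≤ 5.
We prove 5 | 2·6^t + 3 for all t ≥ 0 by induction on t.
Base case (t = 0): h(0) = 5 = 5·(1), so 5 | h(0).
For the inductive step, assume it holds for an arbitrary r ≥ 0, i.e. 5 | h(r). Then
h(r+1) = 2·6^(r+1) + 3 = 6·(2·6^r + 3) - 15 = 6·h(r) - 15. The first term is divisible by 5 by the inductive hypothesis, and -15 is divisible by 5. Hence 5 | h(r+1).
This completes the induction.
Therefore the largest such d is 5.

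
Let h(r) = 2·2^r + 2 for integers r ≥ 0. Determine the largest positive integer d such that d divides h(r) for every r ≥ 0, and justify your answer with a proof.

d = 2

Computing the first values: h(0) = 4 and h(1) = 6; gcd(4, 6) = 2, so d ≤ 2.
We prove 2 | 2·2^r + 2 for all r ≥ 0 by induction on r.
Base step (r = 0): h(0) = 4 = 2·(2), so 2 | h(0).
Inductive step: suppose the statement holds for some k ≥ 0, i.e. 2 | h(k). Then
h(k+1) = 2·2^(k+1) + 2 = 2·(2·2^k + 2) - 2 = 2·h(k) - 2. The first term is divisible by 2 by the inductive hypothesis, and -2 is divisible by 2. Hence 2 | h(k+1).
By the principle of mathematical induction, the result holds for all r ≥ 0.
Therefore the largest such d is 2.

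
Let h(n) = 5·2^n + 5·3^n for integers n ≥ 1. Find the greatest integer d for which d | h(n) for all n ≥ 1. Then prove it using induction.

d = 5

Computing the first values: h(1) = 25 and h(2) = 65; gcd(25, 65) = 5, so d ≤ 5.
We prove 5 | 5·2^n + 5·3^n for all n ≥ 1 by induction on n.
Base case (n = 1): h(1) = 25 = 5·(5), so 5 | h(1).
Suppose the result is true for n = m, i.e. 5 | h(m). Then
h(m+1) − 3·h(m) = (5·2^(m+1) + 5·3^(m+1)) − 3·(5·2^m + 5·3^m) = (5)·2^m·(2 − 3) = (-5)·2^m. Since 5 | h(m) by the inductive hypothesis, 5 | 3·h(m); and 5 | -5 since -5 = 5·-1. Therefore 5 | h(m+1).
Hence, by induction on n, the claim holds for every n ≥ 1.
Therefore the largest such d is 5.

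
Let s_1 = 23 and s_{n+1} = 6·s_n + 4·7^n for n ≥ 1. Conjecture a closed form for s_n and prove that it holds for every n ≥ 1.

s_n = -5·6^(n - 1) + 4·7^n

Computing the first terms: s_1 = 23, s_2 = 166, s_3 = 1192. This suggests s_n = -5·6^(n - 1) + 4·7^n.
Base step (n = 1): the formula gives 23 = 23 = s_1.
Inductive step: suppose the statement holds for some p ≥ 1, so s_p = -5·6^(p - 1) + 4·7^p.
Then s_{p+1} = 6·s_p + 4·7^p = 6·(-5·6^(p - 1) + 4·7^p) + 4·7^p = -5·6^p + 4·7^(p + 1) = -5·6^((p+1) - 1) + 4·7^(p+1),
which is the claimed formula at n = p+1.
Hence, by induction on n, the claim holds for every n ≥ 1.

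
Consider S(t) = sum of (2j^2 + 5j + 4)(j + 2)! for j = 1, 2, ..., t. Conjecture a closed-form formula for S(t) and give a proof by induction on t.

We claim S(t) = (2t + 1)(t + 3)! - 6 for all t ≥ 1.
When t = 1: S(1) = 66, and the closed form gives 66. They agree.
For the inductive step, assume it holds for an arbitrary j ≥ 1, so S(j) = (2j + 1)(j + 3)! - 6.
Then S(j+1) = S(j) + ((2j^2 + 9j + 11)(j + 3)!) = ((2j + 1)(j + 3)! - 6) + ((2j^2 + 9j + 11)(j + 3)!).
Simplifying, S(j+1) = (2(j+1) + 1)((j+1) + 3)! - 6,
which is the closed form with t = j+1.
Hence, by induction on t, the claim holds for every t ≥ 1.

S(t) = (2t + 1)(t + 3)! - 6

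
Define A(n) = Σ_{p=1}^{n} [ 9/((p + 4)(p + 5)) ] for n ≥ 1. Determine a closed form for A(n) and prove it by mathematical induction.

A(n) = 9n/(5(n + 5))

We claim A(n) = 9n/(5(n + 5)) for all n ≥ 1.
Base case (n = 1): A(1) = 3/10, and the closed form gives 3/10. They agree.
Inductive step: suppose the statement holds for some p ≥ 1, so A(p) = 9p/(5(p + 5)).
Then A(p+1) = A(p) + (9/((p + 5)(p + 6))) = (9p/(5(p + 5))) + (9/((p + 5)(p + 6))).
Simplifying, A(p+1) = 9(p + 1)/(5(p + 6)) = 9(p+1)/(5((p+1) + 5)),
which is the closed form with n = p+1.
By the principle of mathematical induction, the result holds for all n ≥ 1.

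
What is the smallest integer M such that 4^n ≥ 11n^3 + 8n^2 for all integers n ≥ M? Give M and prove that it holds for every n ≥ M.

At n = 5: 1024 < 1575, so the inequality fails and M ≥ 6. We prove 4^n ≥ 11n^3 + 8n^2 for all n ≥ 6.
For the base case n = 6: 4^n = 4096 and 11n^3 + 8n^2 = 2664, so 4096 ≥ 2664.
Suppose the result is true for n = k, so 4^k ≥ 11k^3 + 8k^2.
Then 4^(k + 1) = 4·(4^k) ≥ 4·(11k^3 + 8k^2).
Also, for k ≥ 6 we have 4·(11k^3 + 8k^2) ≥ 11(k+1)^3 + 8(k+1)^2, since 4·(11k^3 + 8k^2) − (11(k+1)^3 + 8(k+1)^2) = 33k^3 - 9k^2 - 49k - 19, which is nonnegative for all k ≥ 6.
Combining, 4^(k + 1) ≥ 11(k+1)^3 + 8(k+1)^2.
This completes the induction.
Hence the smallest such M is 6.

M = 6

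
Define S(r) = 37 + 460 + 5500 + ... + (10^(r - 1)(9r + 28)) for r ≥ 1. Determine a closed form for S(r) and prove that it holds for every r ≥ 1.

S(r) = 10^r(r + 3) - 3

We claim S(r) = 10^r(r + 3) - 3 for all r ≥ 1.
When r = 1: S(1) = 37, and the closed form gives 37. They agree.
Inductive step: assume the claim holds for r = p, so S(p) = 10^p(p + 3) - 3.
Then S(p+1) = S(p) + (10^p(9p + 37)) = (10^p(p + 3) - 3) + (10^p(9p + 37)).
Simplifying, S(p+1) = 10·10^p·p + 40·10^p - 3 = 10^(p+1)((p+1) + 3) - 3,
which is the closed form with r = p+1.
By the principle of mathematical induction, the result holds for all r ≥ 1.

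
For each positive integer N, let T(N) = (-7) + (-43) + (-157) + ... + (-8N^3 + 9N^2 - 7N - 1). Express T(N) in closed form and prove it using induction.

T(N) = -N(2N^3 + N^2 + N + 3)

We claim T(N) = -N(2N^3 + N^2 + N + 3) for all N ≥ 1.
When N = 1: T(1) = -7, and the closed form gives -7. They agree.
Inductive step: suppose the statement holds for some j ≥ 1, so T(j) = j(-2j^3 - j^2 - j - 3).
Then T(j+1) = T(j) + (-8j^3 - 15j^2 - 13j - 7) = (j(-2j^3 - j^2 - j - 3)) + (-8j^3 - 15j^2 - 13j - 7).
Simplifying, T(j+1) = -(j + 1)(2j^3 + 7j^2 + 9j + 7) = -(j+1)(2(j+1)^3 + (j+1)^2 + (j+1) + 3),
which is the closed form with N = j+1.
Hence, by induction on N, the claim holds for every N ≥ 1.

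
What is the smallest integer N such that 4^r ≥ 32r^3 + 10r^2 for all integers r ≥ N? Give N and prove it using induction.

N = 7

At r = 6: 4096 < 7272, so the inequality fails and N ≥ 7. We prove 4^r ≥ 32r^3 + 10r^2 for all r ≥ 7.
Base step (r = 7): 4^r = 16384 and 32r^3 + 10r^2 = 11466, so 16384 ≥ 11466.
For the inductive step, assume it holds for an arbitrary j ≥ 7, so 4^j ≥ 32j^3 + 10j^2.
Then 4^(j + 1) = 4·(4^j) ≥ 4·(32j^3 + 10j^2).
Also, for j ≥ 7 we have 4·(32j^3 + 10j^2) ≥ 32(j+1)^3 + 10(j+1)^2, since 4·(32j^3 + 10j^2) − (32(j+1)^3 + 10(j+1)^2) = 96j^3 - 66j^2 - 116j - 42, which is nonnegative for all j ≥ 7.
Combining, 4^(j + 1) ≥ 32(j+1)^3 + 10(j+1)^2.
Hence, by induction on r, the claim holds for every r ≥ 7.
Hence the smallest such N is 7.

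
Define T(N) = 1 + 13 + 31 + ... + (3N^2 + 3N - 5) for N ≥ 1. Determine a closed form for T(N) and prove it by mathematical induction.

We claim T(N) = N(N^2 + 3N - 3) for all N ≥ 1.
Base case (N = 1): T(1) = 1, and the closed form gives 1. They agree.
Inductive step: assume the claim holds for N = p, so T(p) = p(p^2 + 3p - 3).
Then T(p+1) = T(p) + (3p^2 + 9p + 1) = (p(p^2 + 3p - 3)) + (3p^2 + 9p + 1).
Simplifying, T(p+1) = (p + 1)(p^2 + 5p + 1) = (p+1)((p+1)^2 + 3(p+1) - 3),
which is the closed form with N = p+1.
This completes the induction.

T(N) = N(N^2 + 3N - 3)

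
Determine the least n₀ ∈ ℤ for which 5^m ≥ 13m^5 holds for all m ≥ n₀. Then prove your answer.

n₀ = 9

At m = 8: 390625 < 425984, so the inequality fails and n₀ ≥ 9. We prove 5^m ≥ 13m^5 for all m ≥ 9.
Base step (m = 9): 5^m = 1953125 and 13m^5 = 767637, so 1953125 ≥ 767637.
Inductive step: assume the claim holds for m = r, so 5^r ≥ 13r^5.
Then 5^(r + 1) = 5·(5^r) ≥ 5·(13r^5).
Also, for r ≥ 9 we have 5·(13r^5) ≥ 13(r+1)^5, since 5 ≥ (1 + 1/r)^5 for all r ≥ 9.
Combining, 5^(r + 1) ≥ 13(r+1)^5.
This completes the induction.
Hence the smallest such n₀ is 9.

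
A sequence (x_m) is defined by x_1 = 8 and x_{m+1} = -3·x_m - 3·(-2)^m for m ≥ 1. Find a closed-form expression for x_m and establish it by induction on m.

x_m = -3(-2)^m + 2(-3)^(m - 1)

Computing the first terms: x_1 = 8, x_2 = -18, x_3 = 42. This suggests x_m = -3(-2)^m + 2(-3)^(m - 1).
Base case (m = 1): the formula gives 8 = 8 = x_1.
For the inductive step, assume it holds for an arbitrary p ≥ 1, so x_p = -3(-2)^p + 2(-3)^(p - 1).
Then x_{p+1} = -3·x_p - 3·(-2)^p = -3·(-3(-2)^p + 2(-3)^(p - 1)) - 3·(-2)^p = -3(-2)^(p + 1) + 2(-3)^p = -3(-2)^(p+1) + 2(-3)^((p+1) - 1),
which is the claimed formula at m = p+1.
This completes the induction.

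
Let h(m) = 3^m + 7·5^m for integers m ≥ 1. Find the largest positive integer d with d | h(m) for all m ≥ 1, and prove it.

Computing the first values: h(1) = 38 and h(2) = 184; gcd(38, 184) = 2, so d ≤ 2.
We prove 2 | 3^m + 7·5^m for all m ≥ 1 by induction on m.
For the base case m = 1: h(1) = 38 = 2·(19), so 2 | h(1).
Suppose the result is true for m = j, i.e. 2 | h(j). Then
h(j+1) − 5·h(j) = (3^(j+1) + 7·5^(j+1)) − 5·(3^j + 7·5^j) = (1)·3^j·(3 − 5) = (-2)·3^j. Since 2 | h(j) by the inductive hypothesis, 2 | 5·h(j); and 2 | -2 since -2 = 2·-1. Therefore 2 | h(j+1).
By the principle of mathematical induction, the result holds for all m ≥ 1.
Therefore the largest such d is 2.

d = 2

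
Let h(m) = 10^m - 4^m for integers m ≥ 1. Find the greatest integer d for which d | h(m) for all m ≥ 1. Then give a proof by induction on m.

d = 6

Computing the first values: h(1) = 6 and h(2) = 84; gcd(6, 84) = 6, so d ≤ 6.
We prove 6 | 10^m - 4^m for all m ≥ 1 by induction on m.
For the base case m = 1: h(1) = 6 = 6·(1), so 6 | h(1).
For the inductive step, assume it holds for an arbitrary p ≥ 1, i.e. 6 | h(p). Then
10^{p+1} − 4^{p+1} = 10·10^p − 4·4^p = 10·(10^p − 4^p) + (6)·4^p. The first term is divisible by 6 by the inductive hypothesis, and the second term (6)·4^p is divisible by 6 since 6 | 6. Hence 6 | h(p+1).
By induction, the statement is established for all m ≥ 1.
Therefore the largest such d is 6.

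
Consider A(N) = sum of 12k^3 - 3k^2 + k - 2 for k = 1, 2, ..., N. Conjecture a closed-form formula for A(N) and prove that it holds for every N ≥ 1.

A(N) = N(3N^3 + 5N^2 + 2N - 2)

We claim A(N) = N(3N^3 + 5N^2 + 2N - 2) for all N ≥ 1.
When N = 1: A(1) = 8, and the closed form gives 8. They agree.
For the inductive step, assume it holds for an arbitrary k ≥ 1, so A(k) = k(3k^3 + 5k^2 + 2k - 2).
Then A(k+1) = A(k) + (12k^3 + 33k^2 + 31k + 8) = (k(3k^3 + 5k^2 + 2k - 2)) + (12k^3 + 33k^2 + 31k + 8).
Simplifying, A(k+1) = (k + 1)(3k^3 + 14k^2 + 21k + 8) = (k+1)(3(k+1)^3 + 5(k+1)^2 + 2(k+1) - 2),
which is the closed form with N = k+1.
This completes the induction.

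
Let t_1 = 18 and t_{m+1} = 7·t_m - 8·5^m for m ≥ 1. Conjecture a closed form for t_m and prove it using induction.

Computing the first terms: t_1 = 18, t_2 = 86, t_3 = 402. This suggests t_m = 4·5^m - 2·7^(m - 1).
For the base case m = 1: the formula gives 18 = 18 = t_1.
Inductive step: assume the claim holds for m = j, so t_j = 4·5^j - 2·7^(j - 1).
Then t_{j+1} = 7·t_j - 8·5^j = 7·(4·5^j - 2·7^(j - 1)) - 8·5^j = 4·5^(j + 1) - 2·7^j = 4·5^(j+1) - 2·7^((j+1) - 1),
which is the claimed formula at m = j+1.
This completes the induction.

t_m = 4·5^m - 2·7^(m - 1)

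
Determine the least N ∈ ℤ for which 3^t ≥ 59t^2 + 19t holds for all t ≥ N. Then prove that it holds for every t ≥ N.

At t = 7: 2187 < 3024, so the inequality fails and N ≥ 8. We prove 3^t ≥ 59t^2 + 19t for all t ≥ 8.
For the base case t = 8: 3^t = 6561 and 59t^2 + 19t = 3928, so 6561 ≥ 3928.
Suppose the result is true for t = p, so 3^p ≥ 59p^2 + 19p.
Then 3^(p + 1) = 3·(3^p) ≥ 3·(59p^2 + 19p).
Also, for p ≥ 8 we have 3·(59p^2 + 19p) ≥ 59(p+1)^2 + 19(p+1), since 3·(59p^2 + 19p) − (59(p+1)^2 + 19(p+1)) = 118p^2 - 80p - 78, which is nonnegative for all p ≥ 8.
Combining, 3^(p + 1) ≥ 59(p+1)^2 + 19(p+1).
Hence, by induction on t, the claim holds for every t ≥ 8.
Hence the smallest such N is 8.

N = 8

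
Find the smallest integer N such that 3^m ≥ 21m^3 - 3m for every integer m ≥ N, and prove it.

At m = 8: 6561 < 10728, so the inequality fails and N ≥ 9. We prove 3^m ≥ 21m^3 - 3m for all m ≥ 9.
Base case (m = 9): 3^m = 19683 and 21m^3 - 3m = 15282, so 19683 ≥ 15282.
Suppose the result is true for m = p, so 3^p ≥ 21p^3 - 3p.
Then 3^(p + 1) = 3·(3^p) ≥ 3·(21p^3 - 3p).
Also, for p ≥ 9 we have 3·(21p^3 - 3p) ≥ 21(p+1)^3 - 3(p+1), since 3·(21p^3 - 3p) − (21(p+1)^3 - 3(p+1)) = 42p^3 - 63p^2 - 69p - 18, which is nonnegative for all p ≥ 9.
Combining, 3^(p + 1) ≥ 21(p+1)^3 - 3(p+1).
This completes the induction.
Hence the smallest such N is 9.

N = 9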